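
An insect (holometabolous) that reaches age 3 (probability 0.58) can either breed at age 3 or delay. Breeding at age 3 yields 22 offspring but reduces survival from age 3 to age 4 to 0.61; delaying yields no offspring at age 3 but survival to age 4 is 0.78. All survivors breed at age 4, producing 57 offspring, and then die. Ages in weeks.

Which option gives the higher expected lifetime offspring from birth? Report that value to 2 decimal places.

32.93

breed at age 3: R₀ = 0.58 × (22 + 0.61 × 57) = 0.58 × 56.7700 = 32.9266
delay to age 4: R₀ = 0.58 × (0.78 × 57) = 0.58 × 44.4600 = 25.7868
Higher: breed at age 3 (32.9266).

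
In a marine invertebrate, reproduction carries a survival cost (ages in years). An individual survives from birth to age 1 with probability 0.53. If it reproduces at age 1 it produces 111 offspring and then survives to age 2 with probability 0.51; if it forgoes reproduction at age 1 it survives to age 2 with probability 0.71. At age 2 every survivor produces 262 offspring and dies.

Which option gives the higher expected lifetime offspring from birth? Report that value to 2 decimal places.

breed at age 1: R₀ = 0.53 × (111 + 0.51 × 262) = 0.53 × 244.6200 = 129.6486
delay to age 2: R₀ = 0.53 × (0.71 × 262) = 0.53 × 186.0200 = 98.5906
Higher: breed at age 1 (129.6486).

129.65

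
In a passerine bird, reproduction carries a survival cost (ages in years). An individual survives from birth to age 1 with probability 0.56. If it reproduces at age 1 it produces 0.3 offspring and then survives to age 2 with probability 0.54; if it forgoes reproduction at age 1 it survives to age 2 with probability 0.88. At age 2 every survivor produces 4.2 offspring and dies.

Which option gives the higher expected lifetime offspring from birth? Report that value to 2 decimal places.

breed at age 1: R₀ = 0.56 × (0.3 + 0.54 × 4.2) = 0.56 × 2.5680 = 1.4381
delay to age 2: R₀ = 0.56 × (0.88 × 4.2) = 0.56 × 3.6960 = 2.0698
Higher: delay to age 2 (2.0698).

2.07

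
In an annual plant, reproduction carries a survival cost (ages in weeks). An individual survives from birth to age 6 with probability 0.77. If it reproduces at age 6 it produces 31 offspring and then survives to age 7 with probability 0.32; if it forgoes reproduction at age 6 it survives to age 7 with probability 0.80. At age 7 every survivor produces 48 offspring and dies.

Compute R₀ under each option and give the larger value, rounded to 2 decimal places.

breed at age 6: R₀ = 0.77 × (31 + 0.32 × 48) = 0.77 × 46.3600 = 35.6972
delay to age 7: R₀ = 0.77 × (0.80 × 48) = 0.77 × 38.4000 = 29.5680
Higher: breed at age 6 (35.6972).

35.70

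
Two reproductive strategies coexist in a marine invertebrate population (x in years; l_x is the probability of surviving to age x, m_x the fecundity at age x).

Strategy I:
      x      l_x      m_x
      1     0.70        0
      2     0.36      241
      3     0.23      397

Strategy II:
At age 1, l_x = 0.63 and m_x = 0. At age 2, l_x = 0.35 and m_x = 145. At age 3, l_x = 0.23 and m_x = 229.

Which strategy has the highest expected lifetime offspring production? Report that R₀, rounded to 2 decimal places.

Strategy I: R₀ = 0.70×0 + 0.36×241 + 0.23×397 = 178.0700
Strategy II: R₀ = 0.63×0 + 0.35×145 + 0.23×229 = 103.4200
Highest R₀: strategy I with 178.0700.

178.07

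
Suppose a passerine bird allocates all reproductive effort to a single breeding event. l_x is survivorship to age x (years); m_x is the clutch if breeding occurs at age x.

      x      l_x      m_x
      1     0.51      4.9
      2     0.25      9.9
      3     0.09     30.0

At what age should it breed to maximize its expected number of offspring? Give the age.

3

Expected offspring if breeding at age x = l_x × m_x:
  age 1: 0.51 × 4.9 = 2.499
  age 2: 0.25 × 9.9 = 2.475
  age 3: 0.09 × 30.0 = 2.700
Maximum at age 3 (2.700).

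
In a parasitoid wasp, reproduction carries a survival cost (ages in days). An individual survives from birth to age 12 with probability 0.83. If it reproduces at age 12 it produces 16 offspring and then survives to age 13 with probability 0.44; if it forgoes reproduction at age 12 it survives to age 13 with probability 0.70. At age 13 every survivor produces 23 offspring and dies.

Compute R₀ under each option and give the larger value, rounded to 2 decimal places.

breed at age 12: R₀ = 0.83 × (16 + 0.44 × 23) = 0.83 × 26.1200 = 21.6796
delay to age 13: R₀ = 0.83 × (0.70 × 23) = 0.83 × 16.1000 = 13.3630
Higher: breed at age 12 (21.6796).

21.68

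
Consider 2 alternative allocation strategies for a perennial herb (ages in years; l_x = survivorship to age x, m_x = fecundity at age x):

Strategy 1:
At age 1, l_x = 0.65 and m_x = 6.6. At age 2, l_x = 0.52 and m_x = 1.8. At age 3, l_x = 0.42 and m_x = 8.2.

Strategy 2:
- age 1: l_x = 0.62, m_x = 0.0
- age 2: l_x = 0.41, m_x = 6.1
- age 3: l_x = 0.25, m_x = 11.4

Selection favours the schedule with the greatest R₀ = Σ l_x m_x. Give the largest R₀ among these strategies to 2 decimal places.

8.67

Strategy 1: R₀ = 0.65×6.6 + 0.52×1.8 + 0.42×8.2 = 8.6700
Strategy 2: R₀ = 0.62×0.0 + 0.41×6.1 + 0.25×11.4 = 5.3510
Highest R₀: strategy 1 with 8.6700.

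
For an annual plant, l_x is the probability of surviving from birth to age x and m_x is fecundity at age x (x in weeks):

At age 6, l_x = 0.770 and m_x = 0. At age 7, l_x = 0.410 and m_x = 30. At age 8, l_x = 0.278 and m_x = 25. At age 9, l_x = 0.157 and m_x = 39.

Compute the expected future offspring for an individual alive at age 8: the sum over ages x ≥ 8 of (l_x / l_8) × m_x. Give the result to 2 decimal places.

l_8 = 0.278. Conditional survival from age 8 to x is l_x / l_8.
  x=8: (0.278/0.278) × 25 = 25.0000
  x=9: (0.157/0.278) × 39 = 22.0252
Sum = 25.0000 + 22.0252 = 47.0252

47.03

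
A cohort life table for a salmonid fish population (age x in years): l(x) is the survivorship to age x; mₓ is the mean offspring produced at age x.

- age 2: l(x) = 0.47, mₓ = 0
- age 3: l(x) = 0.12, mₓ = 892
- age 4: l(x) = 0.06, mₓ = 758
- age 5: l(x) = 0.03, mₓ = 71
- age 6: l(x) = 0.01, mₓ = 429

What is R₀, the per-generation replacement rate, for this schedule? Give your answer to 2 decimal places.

158.94

R₀ = Σ l(x) mₓ:
  age 2: 0.47 × 0 = 0.0000
  age 3: 0.12 × 892 = 107.0400
  age 4: 0.06 × 758 = 45.4800
  age 5: 0.03 × 71 = 2.1300
  age 6: 0.01 × 429 = 4.2900
R₀ = 0.0000 + 107.0400 + 45.4800 + 2.1300 + 4.2900 = 158.9400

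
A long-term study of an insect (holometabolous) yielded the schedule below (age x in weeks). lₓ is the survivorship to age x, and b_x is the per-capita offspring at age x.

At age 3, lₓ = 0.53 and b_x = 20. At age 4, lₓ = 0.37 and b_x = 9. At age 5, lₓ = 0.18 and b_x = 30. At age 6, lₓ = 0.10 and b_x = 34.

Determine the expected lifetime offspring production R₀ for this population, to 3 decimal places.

R₀ = Σ lₓ b_x:
  age 3: 0.53 × 20 = 10.6000
  age 4: 0.37 × 9 = 3.3300
  age 5: 0.18 × 30 = 5.4000
  age 6: 0.10 × 34 = 3.4000
R₀ = 10.6000 + 3.3300 + 5.4000 + 3.4000 = 22.7300

22.730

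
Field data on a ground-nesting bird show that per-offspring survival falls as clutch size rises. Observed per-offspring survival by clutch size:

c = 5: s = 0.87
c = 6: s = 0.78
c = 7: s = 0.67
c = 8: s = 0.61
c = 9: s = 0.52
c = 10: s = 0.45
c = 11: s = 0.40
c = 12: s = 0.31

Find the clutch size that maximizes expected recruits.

8

Expected recruits = c × s(c):
  c=5: 5 × 0.87 = 4.350
  c=6: 6 × 0.78 = 4.680
  c=7: 7 × 0.67 = 4.690
  c=8: 8 × 0.61 = 4.880
  c=9: 9 × 0.52 = 4.680
  c=10: 10 × 0.45 = 4.500
  c=11: 11 × 0.40 = 4.400
  c=12: 12 × 0.31 = 3.720
Maximum at c = 8 (4.880 recruits).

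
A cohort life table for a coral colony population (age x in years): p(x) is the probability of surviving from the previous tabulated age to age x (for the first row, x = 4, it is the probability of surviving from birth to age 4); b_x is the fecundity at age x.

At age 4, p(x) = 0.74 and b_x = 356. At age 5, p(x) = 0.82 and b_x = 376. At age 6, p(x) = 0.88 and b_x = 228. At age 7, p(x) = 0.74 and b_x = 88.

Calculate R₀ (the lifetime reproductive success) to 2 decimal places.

648.12

Survivorship from birth: l_x = p_4·p_5·…·p_x.
  l_4 = 0.74000
  l_5 = 0.60680
  l_6 = 0.53398
  l_7 = 0.39515
R₀ = Σ l_x b_x:
  age 4: 0.74000 × 356 = 263.4400
  age 5: 0.60680 × 376 = 228.1568
  age 6: 0.53398 × 228 = 121.7474
  age 7: 0.39515 × 88 = 34.7732
R₀ = 263.4400 + 228.1568 + 121.7474 + 34.7732 = 648.1174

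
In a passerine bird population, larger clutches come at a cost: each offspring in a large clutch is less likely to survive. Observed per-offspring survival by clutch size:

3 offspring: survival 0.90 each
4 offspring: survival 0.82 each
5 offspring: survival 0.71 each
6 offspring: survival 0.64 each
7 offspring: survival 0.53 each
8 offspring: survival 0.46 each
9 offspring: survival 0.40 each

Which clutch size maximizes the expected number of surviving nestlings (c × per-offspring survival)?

Expected surviving nestlings = c × s(c):
  c=3: 3 × 0.90 = 2.700
  c=4: 4 × 0.82 = 3.280
  c=5: 5 × 0.71 = 3.550
  c=6: 6 × 0.64 = 3.840
  c=7: 7 × 0.53 = 3.710
  c=8: 8 × 0.46 = 3.680
  c=9: 9 × 0.40 = 3.600
Maximum at c = 6 (3.840 surviving nestlings).

6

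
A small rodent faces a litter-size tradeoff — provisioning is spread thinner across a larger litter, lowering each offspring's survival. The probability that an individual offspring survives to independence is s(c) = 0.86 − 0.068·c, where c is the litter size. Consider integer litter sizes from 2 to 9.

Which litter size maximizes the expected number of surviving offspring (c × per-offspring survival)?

6

Expected surviving offspring = c × s(c):
  c=2: 2 × 0.724 = 1.448
  c=3: 3 × 0.656 = 1.968
  c=4: 4 × 0.588 = 2.352
  c=5: 5 × 0.520 = 2.600
  c=6: 6 × 0.452 = 2.712
  c=7: 7 × 0.384 = 2.688
  c=8: 8 × 0.316 = 2.528
  c=9: 9 × 0.248 = 2.232
Maximum at c = 6 (2.712 surviving offspring).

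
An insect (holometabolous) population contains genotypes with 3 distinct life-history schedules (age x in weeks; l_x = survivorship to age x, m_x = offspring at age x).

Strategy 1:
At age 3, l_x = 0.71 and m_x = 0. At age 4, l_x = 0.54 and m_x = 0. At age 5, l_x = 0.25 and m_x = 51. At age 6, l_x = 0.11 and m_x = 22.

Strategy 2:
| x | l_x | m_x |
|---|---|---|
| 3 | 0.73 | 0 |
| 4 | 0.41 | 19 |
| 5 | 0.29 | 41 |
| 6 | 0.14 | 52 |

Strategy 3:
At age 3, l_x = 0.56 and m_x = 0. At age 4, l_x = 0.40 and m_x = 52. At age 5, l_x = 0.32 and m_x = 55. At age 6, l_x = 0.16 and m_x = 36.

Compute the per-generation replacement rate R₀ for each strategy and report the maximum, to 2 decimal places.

44.16

Strategy 1: R₀ = 0.71×0 + 0.54×0 + 0.25×51 + 0.11×22 = 15.1700
Strategy 2: R₀ = 0.73×0 + 0.41×19 + 0.29×41 + 0.14×52 = 26.9600
Strategy 3: R₀ = 0.56×0 + 0.40×52 + 0.32×55 + 0.16×36 = 44.1600
Highest R₀: strategy 3 with 44.1600.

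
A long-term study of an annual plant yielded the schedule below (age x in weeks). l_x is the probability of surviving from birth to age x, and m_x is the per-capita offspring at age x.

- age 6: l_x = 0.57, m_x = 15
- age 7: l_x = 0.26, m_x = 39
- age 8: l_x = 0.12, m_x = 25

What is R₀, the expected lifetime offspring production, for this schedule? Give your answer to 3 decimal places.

21.690

R₀ = Σ l_x m_x:
  age 6: 0.57 × 15 = 8.5500
  age 7: 0.26 × 39 = 10.1400
  age 8: 0.12 × 25 = 3.0000
R₀ = 8.5500 + 10.1400 + 3.0000 = 21.6900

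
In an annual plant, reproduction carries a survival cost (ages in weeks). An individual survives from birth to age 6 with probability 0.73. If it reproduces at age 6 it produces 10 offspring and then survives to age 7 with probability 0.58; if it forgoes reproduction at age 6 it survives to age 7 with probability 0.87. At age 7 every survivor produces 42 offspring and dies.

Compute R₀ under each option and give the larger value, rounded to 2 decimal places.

breed at age 6: R₀ = 0.73 × (10 + 0.58 × 42) = 0.73 × 34.3600 = 25.0828
delay to age 7: R₀ = 0.73 × (0.87 × 42) = 0.73 × 36.5400 = 26.6742
Higher: delay to age 7 (26.6742).

26.67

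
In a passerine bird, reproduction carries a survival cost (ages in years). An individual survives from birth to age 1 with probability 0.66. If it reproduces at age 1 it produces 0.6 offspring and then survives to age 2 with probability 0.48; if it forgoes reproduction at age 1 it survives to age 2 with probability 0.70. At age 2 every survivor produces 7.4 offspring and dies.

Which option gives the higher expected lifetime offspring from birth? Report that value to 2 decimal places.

3.42

breed at age 1: R₀ = 0.66 × (0.6 + 0.48 × 7.4) = 0.66 × 4.1520 = 2.7403
delay to age 2: R₀ = 0.66 × (0.70 × 7.4) = 0.66 × 5.1800 = 3.4188
Higher: delay to age 2 (3.4188).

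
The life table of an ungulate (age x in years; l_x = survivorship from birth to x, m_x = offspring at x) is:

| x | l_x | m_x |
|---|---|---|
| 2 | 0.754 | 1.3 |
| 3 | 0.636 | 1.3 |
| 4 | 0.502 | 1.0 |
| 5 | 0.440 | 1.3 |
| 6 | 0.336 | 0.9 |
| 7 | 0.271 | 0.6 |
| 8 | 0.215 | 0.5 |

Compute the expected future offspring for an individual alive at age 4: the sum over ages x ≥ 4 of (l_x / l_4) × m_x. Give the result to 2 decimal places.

l_4 = 0.502. Conditional survival from age 4 to x is l_x / l_4.
  x=4: (0.502/0.502) × 1.0 = 1.0000
  x=5: (0.440/0.502) × 1.3 = 1.1394
  x=6: (0.336/0.502) × 0.9 = 0.6024
  x=7: (0.271/0.502) × 0.6 = 0.3239
  x=8: (0.215/0.502) × 0.5 = 0.2141
Sum = 1.0000 + 1.1394 + 0.6024 + 0.3239 + 0.2141 = 3.2799

3.28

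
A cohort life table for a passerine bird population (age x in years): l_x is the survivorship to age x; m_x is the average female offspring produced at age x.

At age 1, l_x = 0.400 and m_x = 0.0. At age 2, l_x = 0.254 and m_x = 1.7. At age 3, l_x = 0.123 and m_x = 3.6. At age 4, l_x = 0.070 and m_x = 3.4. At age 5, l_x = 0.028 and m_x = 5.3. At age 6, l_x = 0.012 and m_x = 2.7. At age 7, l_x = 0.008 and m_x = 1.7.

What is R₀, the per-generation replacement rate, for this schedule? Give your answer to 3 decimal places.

R₀ = Σ l_x m_x:
  age 1: 0.400 × 0.0 = 0.0000
  age 2: 0.254 × 1.7 = 0.4318
  age 3: 0.123 × 3.6 = 0.4428
  age 4: 0.070 × 3.4 = 0.2380
  age 5: 0.028 × 5.3 = 0.1484
  age 6: 0.012 × 2.7 = 0.0324
  age 7: 0.008 × 1.7 = 0.0136
R₀ = 0.0000 + 0.4318 + 0.4428 + 0.2380 + 0.1484 + 0.0324 + 0.0136 = 1.3070

1.307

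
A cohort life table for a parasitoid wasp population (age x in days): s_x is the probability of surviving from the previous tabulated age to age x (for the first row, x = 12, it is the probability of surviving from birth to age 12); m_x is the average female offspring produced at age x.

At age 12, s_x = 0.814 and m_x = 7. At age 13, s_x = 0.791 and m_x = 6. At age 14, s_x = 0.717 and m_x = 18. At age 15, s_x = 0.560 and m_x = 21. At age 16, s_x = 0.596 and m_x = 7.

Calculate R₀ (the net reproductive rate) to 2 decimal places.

Survivorship from birth: l_x = s_12·s_13·…·s_x.
  l_12 = 0.81400
  l_13 = 0.64387
  l_14 = 0.46166
  l_15 = 0.25853
  l_16 = 0.15408
R₀ = Σ l_x m_x:
  age 12: 0.81400 × 7 = 5.6980
  age 13: 0.64387 × 6 = 3.8632
  age 14: 0.46166 × 18 = 8.3099
  age 15: 0.25853 × 21 = 5.4291
  age 16: 0.15408 × 7 = 1.0786
R₀ = 5.6980 + 3.8632 + 8.3099 + 5.4291 + 1.0786 = 24.3788

24.38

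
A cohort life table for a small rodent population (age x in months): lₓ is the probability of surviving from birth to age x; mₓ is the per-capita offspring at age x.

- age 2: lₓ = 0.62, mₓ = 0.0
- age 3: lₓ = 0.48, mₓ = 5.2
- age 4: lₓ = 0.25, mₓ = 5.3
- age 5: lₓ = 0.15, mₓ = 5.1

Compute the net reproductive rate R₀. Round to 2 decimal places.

R₀ = Σ lₓ mₓ:
  age 2: 0.62 × 0.0 = 0.0000
  age 3: 0.48 × 5.2 = 2.4960
  age 4: 0.25 × 5.3 = 1.3250
  age 5: 0.15 × 5.1 = 0.7650
R₀ = 0.0000 + 2.4960 + 1.3250 + 0.7650 = 4.5860

4.59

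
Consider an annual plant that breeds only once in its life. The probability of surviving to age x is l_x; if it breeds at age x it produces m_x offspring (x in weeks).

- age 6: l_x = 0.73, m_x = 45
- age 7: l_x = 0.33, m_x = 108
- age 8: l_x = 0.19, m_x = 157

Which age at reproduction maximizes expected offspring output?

7

Expected offspring if breeding at age x = l_x × m_x:
  age 6: 0.73 × 45 = 32.850
  age 7: 0.33 × 108 = 35.640
  age 8: 0.19 × 157 = 29.830
Maximum at age 7 (35.640).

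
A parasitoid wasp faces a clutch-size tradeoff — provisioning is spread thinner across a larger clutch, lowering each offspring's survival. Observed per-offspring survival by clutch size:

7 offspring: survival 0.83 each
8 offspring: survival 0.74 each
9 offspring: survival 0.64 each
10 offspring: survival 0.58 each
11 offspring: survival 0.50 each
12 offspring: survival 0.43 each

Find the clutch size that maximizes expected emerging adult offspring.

Expected emerging adult offspring = c × s(c):
  c=7: 7 × 0.83 = 5.810
  c=8: 8 × 0.74 = 5.920
  c=9: 9 × 0.64 = 5.760
  c=10: 10 × 0.58 = 5.800
  c=11: 11 × 0.50 = 5.500
  c=12: 12 × 0.43 = 5.160
Maximum at c = 8 (5.920 emerging adult offspring).

8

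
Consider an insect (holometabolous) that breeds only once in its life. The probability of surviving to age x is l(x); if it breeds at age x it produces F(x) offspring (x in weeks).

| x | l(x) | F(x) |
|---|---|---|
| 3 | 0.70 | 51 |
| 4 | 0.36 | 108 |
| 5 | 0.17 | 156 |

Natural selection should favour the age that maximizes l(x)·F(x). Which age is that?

4

Expected offspring if breeding at age x = l(x) × F(x):
  age 3: 0.70 × 51 = 35.700
  age 4: 0.36 × 108 = 38.880
  age 5: 0.17 × 156 = 26.520
Maximum at age 4 (38.880).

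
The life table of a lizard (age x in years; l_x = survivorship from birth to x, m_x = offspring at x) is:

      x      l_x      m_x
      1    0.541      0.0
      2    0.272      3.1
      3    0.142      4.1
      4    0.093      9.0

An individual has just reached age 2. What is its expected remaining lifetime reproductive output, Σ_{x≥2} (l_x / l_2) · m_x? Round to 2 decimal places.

l_2 = 0.272. Conditional survival from age 2 to x is l_x / l_2.
  x=2: (0.272/0.272) × 3.1 = 3.1000
  x=3: (0.142/0.272) × 4.1 = 2.1404
  x=4: (0.093/0.272) × 9.0 = 3.0772
Sum = 3.1000 + 2.1404 + 3.0772 = 8.3176

8.32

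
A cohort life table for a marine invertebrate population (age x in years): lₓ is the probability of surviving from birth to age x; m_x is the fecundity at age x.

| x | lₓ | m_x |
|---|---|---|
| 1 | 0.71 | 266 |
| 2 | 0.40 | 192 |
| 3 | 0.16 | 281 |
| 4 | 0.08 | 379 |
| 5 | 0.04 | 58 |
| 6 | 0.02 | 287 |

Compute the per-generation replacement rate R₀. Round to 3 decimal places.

349.000

R₀ = Σ lₓ m_x:
  age 1: 0.71 × 266 = 188.8600
  age 2: 0.40 × 192 = 76.8000
  age 3: 0.16 × 281 = 44.9600
  age 4: 0.08 × 379 = 30.3200
  age 5: 0.04 × 58 = 2.3200
  age 6: 0.02 × 287 = 5.7400
R₀ = 188.8600 + 76.8000 + 44.9600 + 30.3200 + 2.3200 + 5.7400 = 349.0000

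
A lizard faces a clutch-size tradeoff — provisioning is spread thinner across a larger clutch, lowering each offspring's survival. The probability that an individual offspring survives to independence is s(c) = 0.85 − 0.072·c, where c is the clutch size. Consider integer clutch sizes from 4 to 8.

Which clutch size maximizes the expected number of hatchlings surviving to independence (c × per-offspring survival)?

6

Expected hatchlings surviving to independence = c × s(c):
  c=4: 4 × 0.562 = 2.248
  c=5: 5 × 0.490 = 2.450
  c=6: 6 × 0.418 = 2.508
  c=7: 7 × 0.346 = 2.422
  c=8: 8 × 0.274 = 2.192
Maximum at c = 6 (2.508 hatchlings surviving to independence).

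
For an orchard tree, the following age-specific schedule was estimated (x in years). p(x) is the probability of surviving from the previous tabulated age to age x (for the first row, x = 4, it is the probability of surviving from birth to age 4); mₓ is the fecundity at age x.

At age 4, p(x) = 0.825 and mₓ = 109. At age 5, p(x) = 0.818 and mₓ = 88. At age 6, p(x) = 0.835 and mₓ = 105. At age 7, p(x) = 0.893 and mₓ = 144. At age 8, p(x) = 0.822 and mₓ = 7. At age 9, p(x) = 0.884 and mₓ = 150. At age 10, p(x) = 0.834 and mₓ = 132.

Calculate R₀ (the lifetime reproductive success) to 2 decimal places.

Survivorship from birth: l_x = p_4·p_5·…·p_x.
  l_4 = 0.82500
  l_5 = 0.67485
  l_6 = 0.56350
  l_7 = 0.50321
  l_8 = 0.41363
  l_9 = 0.36565
  l_10 = 0.30495
R₀ = Σ l_x mₓ:
  age 4: 0.82500 × 109 = 89.9250
  age 5: 0.67485 × 88 = 59.3868
  age 6: 0.56350 × 105 = 59.1675
  age 7: 0.50321 × 144 = 72.4622
  age 8: 0.41363 × 7 = 2.8954
  age 9: 0.36565 × 150 = 54.8475
  age 10: 0.30495 × 132 = 40.2534
R₀ = 89.9250 + 59.3868 + 59.1675 + 72.4622 + 2.8954 + 54.8475 + 40.2534 = 378.9378

378.94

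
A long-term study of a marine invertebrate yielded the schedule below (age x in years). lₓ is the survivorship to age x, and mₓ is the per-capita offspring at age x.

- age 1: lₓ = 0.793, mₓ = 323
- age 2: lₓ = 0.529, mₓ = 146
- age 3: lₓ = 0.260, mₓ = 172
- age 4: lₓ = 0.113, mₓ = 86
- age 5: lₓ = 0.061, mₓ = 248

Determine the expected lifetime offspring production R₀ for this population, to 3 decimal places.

R₀ = Σ lₓ mₓ:
  age 1: 0.793 × 323 = 256.1390
  age 2: 0.529 × 146 = 77.2340
  age 3: 0.260 × 172 = 44.7200
  age 4: 0.113 × 86 = 9.7180
  age 5: 0.061 × 248 = 15.1280
R₀ = 256.1390 + 77.2340 + 44.7200 + 9.7180 + 15.1280 = 402.9390

402.939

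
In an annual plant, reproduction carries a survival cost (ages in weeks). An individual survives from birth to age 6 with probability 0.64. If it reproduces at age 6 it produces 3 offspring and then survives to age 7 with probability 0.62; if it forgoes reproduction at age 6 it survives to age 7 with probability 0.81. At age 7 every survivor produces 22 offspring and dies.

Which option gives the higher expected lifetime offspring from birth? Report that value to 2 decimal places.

11.40

breed at age 6: R₀ = 0.64 × (3 + 0.62 × 22) = 0.64 × 16.6400 = 10.6496
delay to age 7: R₀ = 0.64 × (0.81 × 22) = 0.64 × 17.8200 = 11.4048
Higher: delay to age 7 (11.4048).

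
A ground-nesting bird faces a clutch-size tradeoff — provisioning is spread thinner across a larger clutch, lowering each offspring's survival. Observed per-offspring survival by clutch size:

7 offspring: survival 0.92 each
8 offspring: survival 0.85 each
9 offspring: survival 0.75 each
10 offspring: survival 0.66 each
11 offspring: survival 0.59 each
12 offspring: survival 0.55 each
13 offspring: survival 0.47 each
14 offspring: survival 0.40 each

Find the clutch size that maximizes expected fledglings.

8

Expected fledglings = c × s(c):
  c=7: 7 × 0.92 = 6.440
  c=8: 8 × 0.85 = 6.800
  c=9: 9 × 0.75 = 6.750
  c=10: 10 × 0.66 = 6.600
  c=11: 11 × 0.59 = 6.490
  c=12: 12 × 0.55 = 6.600
  c=13: 13 × 0.47 = 6.110
  c=14: 14 × 0.40 = 5.600
Maximum at c = 8 (6.800 fledglings).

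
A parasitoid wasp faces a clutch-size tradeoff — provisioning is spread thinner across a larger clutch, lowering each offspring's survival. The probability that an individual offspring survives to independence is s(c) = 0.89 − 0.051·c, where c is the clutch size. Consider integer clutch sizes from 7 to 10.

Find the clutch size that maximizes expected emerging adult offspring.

9

Expected emerging adult offspring = c × s(c):
  c=7: 7 × 0.533 = 3.731
  c=8: 8 × 0.482 = 3.856
  c=9: 9 × 0.431 = 3.879
  c=10: 10 × 0.380 = 3.800
Maximum at c = 9 (3.879 emerging adult offspring).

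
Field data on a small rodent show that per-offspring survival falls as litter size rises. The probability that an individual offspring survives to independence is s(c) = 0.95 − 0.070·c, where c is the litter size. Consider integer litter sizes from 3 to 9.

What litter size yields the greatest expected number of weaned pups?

7

Expected weaned pups = c × s(c):
  c=3: 3 × 0.740 = 2.220
  c=4: 4 × 0.670 = 2.680
  c=5: 5 × 0.600 = 3.000
  c=6: 6 × 0.530 = 3.180
  c=7: 7 × 0.460 = 3.220
  c=8: 8 × 0.390 = 3.120
  c=9: 9 × 0.320 = 2.880
Maximum at c = 7 (3.220 weaned pups).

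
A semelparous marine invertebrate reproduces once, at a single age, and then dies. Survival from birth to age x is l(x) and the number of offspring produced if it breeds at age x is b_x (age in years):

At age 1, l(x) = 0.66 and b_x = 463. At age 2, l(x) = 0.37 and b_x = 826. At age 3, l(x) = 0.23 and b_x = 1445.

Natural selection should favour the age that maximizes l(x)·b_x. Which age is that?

Expected offspring if breeding at age x = l(x) × b_x:
  age 1: 0.66 × 463 = 305.580
  age 2: 0.37 × 826 = 305.620
  age 3: 0.23 × 1445 = 332.350
Maximum at age 3 (332.350).

3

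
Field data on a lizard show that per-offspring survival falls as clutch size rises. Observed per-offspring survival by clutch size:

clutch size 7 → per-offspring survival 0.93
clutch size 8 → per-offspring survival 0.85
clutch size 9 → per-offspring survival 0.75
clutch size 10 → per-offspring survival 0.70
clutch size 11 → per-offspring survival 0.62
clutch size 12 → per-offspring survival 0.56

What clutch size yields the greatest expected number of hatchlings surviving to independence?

Expected hatchlings surviving to independence = c × s(c):
  c=7: 7 × 0.93 = 6.510
  c=8: 8 × 0.85 = 6.800
  c=9: 9 × 0.75 = 6.750
  c=10: 10 × 0.70 = 7.000
  c=11: 11 × 0.62 = 6.820
  c=12: 12 × 0.56 = 6.720
Maximum at c = 10 (7.000 hatchlings surviving to independence).

10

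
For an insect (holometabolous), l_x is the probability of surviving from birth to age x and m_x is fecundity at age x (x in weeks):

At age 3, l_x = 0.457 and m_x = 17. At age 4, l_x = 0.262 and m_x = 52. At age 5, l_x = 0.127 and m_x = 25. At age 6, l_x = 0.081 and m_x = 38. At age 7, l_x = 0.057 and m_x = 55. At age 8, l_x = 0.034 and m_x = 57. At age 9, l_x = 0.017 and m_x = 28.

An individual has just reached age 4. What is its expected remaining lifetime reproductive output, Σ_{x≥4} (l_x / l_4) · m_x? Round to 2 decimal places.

l_4 = 0.262. Conditional survival from age 4 to x is l_x / l_4.
  x=4: (0.262/0.262) × 52 = 52.0000
  x=5: (0.127/0.262) × 25 = 12.1183
  x=6: (0.081/0.262) × 38 = 11.7481
  x=7: (0.057/0.262) × 55 = 11.9656
  x=8: (0.034/0.262) × 57 = 7.3969
  x=9: (0.017/0.262) × 28 = 1.8168
Sum = 52.0000 + 12.1183 + 11.7481 + 11.9656 + 7.3969 + 1.8168 = 97.0458

97.05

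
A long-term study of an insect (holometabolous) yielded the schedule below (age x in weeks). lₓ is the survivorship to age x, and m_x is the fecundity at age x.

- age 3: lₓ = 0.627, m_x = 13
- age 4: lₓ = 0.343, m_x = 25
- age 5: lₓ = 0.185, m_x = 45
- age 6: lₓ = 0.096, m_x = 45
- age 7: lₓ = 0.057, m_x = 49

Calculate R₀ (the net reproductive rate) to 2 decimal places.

R₀ = Σ lₓ m_x:
  age 3: 0.627 × 13 = 8.1510
  age 4: 0.343 × 25 = 8.5750
  age 5: 0.185 × 45 = 8.3250
  age 6: 0.096 × 45 = 4.3200
  age 7: 0.057 × 49 = 2.7930
R₀ = 8.1510 + 8.5750 + 8.3250 + 4.3200 + 2.7930 = 32.1640

32.16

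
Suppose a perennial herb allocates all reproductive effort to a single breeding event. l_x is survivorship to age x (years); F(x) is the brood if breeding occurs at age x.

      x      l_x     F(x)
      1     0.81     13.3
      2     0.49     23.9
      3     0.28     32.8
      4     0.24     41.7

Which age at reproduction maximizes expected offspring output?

Expected offspring if breeding at age x = l_x × F(x):
  age 1: 0.81 × 13.3 = 10.773
  age 2: 0.49 × 23.9 = 11.711
  age 3: 0.28 × 32.8 = 9.184
  age 4: 0.24 × 41.7 = 10.008
Maximum at age 2 (11.711).

2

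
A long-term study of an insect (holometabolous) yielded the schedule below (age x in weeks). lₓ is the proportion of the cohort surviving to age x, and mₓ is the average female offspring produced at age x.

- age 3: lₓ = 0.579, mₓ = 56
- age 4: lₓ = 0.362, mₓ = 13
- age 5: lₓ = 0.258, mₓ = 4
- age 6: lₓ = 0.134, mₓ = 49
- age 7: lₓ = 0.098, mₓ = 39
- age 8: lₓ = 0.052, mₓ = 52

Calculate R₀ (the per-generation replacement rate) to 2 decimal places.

51.25

R₀ = Σ lₓ mₓ:
  age 3: 0.579 × 56 = 32.4240
  age 4: 0.362 × 13 = 4.7060
  age 5: 0.258 × 4 = 1.0320
  age 6: 0.134 × 49 = 6.5660
  age 7: 0.098 × 39 = 3.8220
  age 8: 0.052 × 52 = 2.7040
R₀ = 32.4240 + 4.7060 + 1.0320 + 6.5660 + 3.8220 + 2.7040 = 51.2540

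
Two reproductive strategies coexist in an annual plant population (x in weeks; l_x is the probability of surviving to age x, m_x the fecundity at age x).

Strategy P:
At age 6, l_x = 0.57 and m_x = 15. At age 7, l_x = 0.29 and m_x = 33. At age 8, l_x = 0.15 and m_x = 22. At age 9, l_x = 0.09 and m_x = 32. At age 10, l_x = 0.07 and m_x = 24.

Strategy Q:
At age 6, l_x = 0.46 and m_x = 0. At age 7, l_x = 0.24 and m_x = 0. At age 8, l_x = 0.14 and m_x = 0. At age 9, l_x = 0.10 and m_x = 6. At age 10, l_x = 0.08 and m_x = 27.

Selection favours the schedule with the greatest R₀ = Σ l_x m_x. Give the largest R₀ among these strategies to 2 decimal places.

25.98

Strategy P: R₀ = 0.57×15 + 0.29×33 + 0.15×22 + 0.09×32 + 0.07×24 = 25.9800
Strategy Q: R₀ = 0.46×0 + 0.24×0 + 0.14×0 + 0.10×6 + 0.08×27 = 2.7600
Highest R₀: strategy P with 25.9800.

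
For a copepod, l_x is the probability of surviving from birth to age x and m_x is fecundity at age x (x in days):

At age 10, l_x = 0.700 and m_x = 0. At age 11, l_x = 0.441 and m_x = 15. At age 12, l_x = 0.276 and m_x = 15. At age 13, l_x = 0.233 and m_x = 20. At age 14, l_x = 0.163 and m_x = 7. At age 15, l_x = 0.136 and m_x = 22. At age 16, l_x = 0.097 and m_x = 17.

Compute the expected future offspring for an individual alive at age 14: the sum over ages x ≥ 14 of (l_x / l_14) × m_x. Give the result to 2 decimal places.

35.47

l_14 = 0.163. Conditional survival from age 14 to x is l_x / l_14.
  x=14: (0.163/0.163) × 7 = 7.0000
  x=15: (0.136/0.163) × 22 = 18.3558
  x=16: (0.097/0.163) × 17 = 10.1166
Sum = 7.0000 + 18.3558 + 10.1166 = 35.4724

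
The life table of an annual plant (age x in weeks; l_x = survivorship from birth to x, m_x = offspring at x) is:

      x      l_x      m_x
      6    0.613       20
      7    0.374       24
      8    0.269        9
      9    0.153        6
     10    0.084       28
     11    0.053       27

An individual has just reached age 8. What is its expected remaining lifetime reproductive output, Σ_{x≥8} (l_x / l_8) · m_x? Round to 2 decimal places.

l_8 = 0.269. Conditional survival from age 8 to x is l_x / l_8.
  x=8: (0.269/0.269) × 9 = 9.0000
  x=9: (0.153/0.269) × 6 = 3.4126
  x=10: (0.084/0.269) × 28 = 8.7435
  x=11: (0.053/0.269) × 27 = 5.3197
Sum = 9.0000 + 3.4126 + 8.7435 + 5.3197 = 26.4758

26.48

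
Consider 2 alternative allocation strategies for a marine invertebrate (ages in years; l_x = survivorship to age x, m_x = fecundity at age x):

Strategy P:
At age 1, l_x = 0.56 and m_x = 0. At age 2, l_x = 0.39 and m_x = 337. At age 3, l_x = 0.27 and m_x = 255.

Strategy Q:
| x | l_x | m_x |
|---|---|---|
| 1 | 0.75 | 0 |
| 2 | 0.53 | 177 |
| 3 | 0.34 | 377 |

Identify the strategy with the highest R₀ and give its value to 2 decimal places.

Strategy P: R₀ = 0.56×0 + 0.39×337 + 0.27×255 = 200.2800
Strategy Q: R₀ = 0.75×0 + 0.53×177 + 0.34×377 = 221.9900
Highest R₀: strategy Q with 221.9900.

221.99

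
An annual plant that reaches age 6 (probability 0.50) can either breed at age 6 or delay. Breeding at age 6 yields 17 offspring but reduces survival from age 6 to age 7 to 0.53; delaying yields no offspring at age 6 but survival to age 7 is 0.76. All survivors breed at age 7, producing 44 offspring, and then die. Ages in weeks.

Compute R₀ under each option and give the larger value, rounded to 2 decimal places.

breed at age 6: R₀ = 0.50 × (17 + 0.53 × 44) = 0.50 × 40.3200 = 20.1600
delay to age 7: R₀ = 0.50 × (0.76 × 44) = 0.50 × 33.4400 = 16.7200
Higher: breed at age 6 (20.1600).

20.16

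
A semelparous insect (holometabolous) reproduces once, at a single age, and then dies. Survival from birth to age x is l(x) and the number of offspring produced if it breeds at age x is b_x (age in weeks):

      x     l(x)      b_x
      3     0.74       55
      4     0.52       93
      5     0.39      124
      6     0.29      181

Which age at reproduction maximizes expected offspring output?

6

Expected offspring if breeding at age x = l(x) × b_x:
  age 3: 0.74 × 55 = 40.700
  age 4: 0.52 × 93 = 48.360
  age 5: 0.39 × 124 = 48.360
  age 6: 0.29 × 181 = 52.490
Maximum at age 6 (52.490).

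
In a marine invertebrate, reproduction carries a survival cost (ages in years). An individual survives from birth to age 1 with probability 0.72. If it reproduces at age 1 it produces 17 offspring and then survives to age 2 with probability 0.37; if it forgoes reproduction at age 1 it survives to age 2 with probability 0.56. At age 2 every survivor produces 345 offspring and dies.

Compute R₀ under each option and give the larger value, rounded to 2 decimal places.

139.10

breed at age 1: R₀ = 0.72 × (17 + 0.37 × 345) = 0.72 × 144.6500 = 104.1480
delay to age 2: R₀ = 0.72 × (0.56 × 345) = 0.72 × 193.2000 = 139.1040
Higher: delay to age 2 (139.1040).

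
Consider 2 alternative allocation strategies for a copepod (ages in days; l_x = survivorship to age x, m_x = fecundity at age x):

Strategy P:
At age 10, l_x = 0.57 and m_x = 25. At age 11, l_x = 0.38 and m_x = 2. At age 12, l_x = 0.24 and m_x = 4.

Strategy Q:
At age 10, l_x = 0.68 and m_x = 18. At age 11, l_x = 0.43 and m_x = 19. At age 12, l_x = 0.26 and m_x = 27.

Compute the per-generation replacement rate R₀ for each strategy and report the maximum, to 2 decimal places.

Strategy P: R₀ = 0.57×25 + 0.38×2 + 0.24×4 = 15.9700
Strategy Q: R₀ = 0.68×18 + 0.43×19 + 0.26×27 = 27.4300
Highest R₀: strategy Q with 27.4300.

27.43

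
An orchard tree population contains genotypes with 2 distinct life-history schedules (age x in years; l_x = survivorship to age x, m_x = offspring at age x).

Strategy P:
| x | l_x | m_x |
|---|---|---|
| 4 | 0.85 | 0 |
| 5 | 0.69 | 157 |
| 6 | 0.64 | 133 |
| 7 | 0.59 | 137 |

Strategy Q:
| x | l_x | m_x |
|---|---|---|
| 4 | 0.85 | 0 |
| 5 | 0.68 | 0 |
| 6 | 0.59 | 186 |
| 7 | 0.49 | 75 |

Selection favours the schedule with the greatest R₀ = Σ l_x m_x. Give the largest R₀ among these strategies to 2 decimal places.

274.28

Strategy P: R₀ = 0.85×0 + 0.69×157 + 0.64×133 + 0.59×137 = 274.2800
Strategy Q: R₀ = 0.85×0 + 0.68×0 + 0.59×186 + 0.49×75 = 146.4900
Highest R₀: strategy P with 274.2800.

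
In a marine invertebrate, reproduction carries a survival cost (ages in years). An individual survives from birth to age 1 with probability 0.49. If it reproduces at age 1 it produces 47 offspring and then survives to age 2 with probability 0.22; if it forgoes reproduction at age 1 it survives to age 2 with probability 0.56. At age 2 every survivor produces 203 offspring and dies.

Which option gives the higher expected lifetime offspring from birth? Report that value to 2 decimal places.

breed at age 1: R₀ = 0.49 × (47 + 0.22 × 203) = 0.49 × 91.6600 = 44.9134
delay to age 2: R₀ = 0.49 × (0.56 × 203) = 0.49 × 113.6800 = 55.7032
Higher: delay to age 2 (55.7032).

55.70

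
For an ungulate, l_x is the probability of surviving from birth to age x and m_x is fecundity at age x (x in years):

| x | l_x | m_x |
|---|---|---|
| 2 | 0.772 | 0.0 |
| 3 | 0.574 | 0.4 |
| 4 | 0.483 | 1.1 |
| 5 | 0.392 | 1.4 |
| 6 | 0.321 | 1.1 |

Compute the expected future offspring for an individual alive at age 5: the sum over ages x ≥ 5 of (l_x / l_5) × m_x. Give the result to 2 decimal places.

2.30

l_5 = 0.392. Conditional survival from age 5 to x is l_x / l_5.
  x=5: (0.392/0.392) × 1.4 = 1.4000
  x=6: (0.321/0.392) × 1.1 = 0.9008
Sum = 1.4000 + 0.9008 = 2.3008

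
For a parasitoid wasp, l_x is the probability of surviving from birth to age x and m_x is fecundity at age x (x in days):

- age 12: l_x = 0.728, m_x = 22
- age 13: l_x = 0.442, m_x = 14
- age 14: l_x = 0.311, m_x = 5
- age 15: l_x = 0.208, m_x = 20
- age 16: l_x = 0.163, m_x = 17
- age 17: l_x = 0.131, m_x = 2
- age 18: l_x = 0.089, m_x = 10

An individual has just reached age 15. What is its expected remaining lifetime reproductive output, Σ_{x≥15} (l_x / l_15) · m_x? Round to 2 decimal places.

l_15 = 0.208. Conditional survival from age 15 to x is l_x / l_15.
  x=15: (0.208/0.208) × 20 = 20.0000
  x=16: (0.163/0.208) × 17 = 13.3221
  x=17: (0.131/0.208) × 2 = 1.2596
  x=18: (0.089/0.208) × 10 = 4.2788
Sum = 20.0000 + 13.3221 + 1.2596 + 4.2788 = 38.8606

38.86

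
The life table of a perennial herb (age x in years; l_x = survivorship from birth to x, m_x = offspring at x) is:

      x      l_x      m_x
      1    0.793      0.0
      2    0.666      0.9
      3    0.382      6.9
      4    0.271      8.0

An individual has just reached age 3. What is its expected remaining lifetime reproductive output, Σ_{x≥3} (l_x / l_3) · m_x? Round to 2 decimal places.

12.58

l_3 = 0.382. Conditional survival from age 3 to x is l_x / l_3.
  x=3: (0.382/0.382) × 6.9 = 6.9000
  x=4: (0.271/0.382) × 8.0 = 5.6754
Sum = 6.9000 + 5.6754 = 12.5754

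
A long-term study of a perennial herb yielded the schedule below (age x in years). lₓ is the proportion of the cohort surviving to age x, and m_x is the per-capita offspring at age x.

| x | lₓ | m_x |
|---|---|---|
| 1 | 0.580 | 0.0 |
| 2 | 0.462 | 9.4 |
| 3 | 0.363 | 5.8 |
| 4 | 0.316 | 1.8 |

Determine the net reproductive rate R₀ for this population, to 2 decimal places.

7.02

R₀ = Σ lₓ m_x:
  age 1: 0.580 × 0.0 = 0.0000
  age 2: 0.462 × 9.4 = 4.3428
  age 3: 0.363 × 5.8 = 2.1054
  age 4: 0.316 × 1.8 = 0.5688
R₀ = 0.0000 + 4.3428 + 2.1054 + 0.5688 = 7.0170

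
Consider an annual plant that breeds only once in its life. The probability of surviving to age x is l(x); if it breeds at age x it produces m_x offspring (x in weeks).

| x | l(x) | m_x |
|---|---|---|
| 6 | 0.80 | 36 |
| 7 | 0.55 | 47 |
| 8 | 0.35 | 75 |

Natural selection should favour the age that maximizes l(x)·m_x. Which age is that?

6

Expected offspring if breeding at age x = l(x) × m_x:
  age 6: 0.80 × 36 = 28.800
  age 7: 0.55 × 47 = 25.850
  age 8: 0.35 × 75 = 26.250
Maximum at age 6 (28.800).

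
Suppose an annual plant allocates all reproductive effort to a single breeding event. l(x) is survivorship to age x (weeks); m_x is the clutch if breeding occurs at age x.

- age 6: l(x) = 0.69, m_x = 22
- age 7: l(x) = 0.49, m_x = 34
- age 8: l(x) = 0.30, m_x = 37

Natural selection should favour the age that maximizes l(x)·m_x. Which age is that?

7

Expected offspring if breeding at age x = l(x) × m_x:
  age 6: 0.69 × 22 = 15.180
  age 7: 0.49 × 34 = 16.660
  age 8: 0.30 × 37 = 11.100
Maximum at age 7 (16.660).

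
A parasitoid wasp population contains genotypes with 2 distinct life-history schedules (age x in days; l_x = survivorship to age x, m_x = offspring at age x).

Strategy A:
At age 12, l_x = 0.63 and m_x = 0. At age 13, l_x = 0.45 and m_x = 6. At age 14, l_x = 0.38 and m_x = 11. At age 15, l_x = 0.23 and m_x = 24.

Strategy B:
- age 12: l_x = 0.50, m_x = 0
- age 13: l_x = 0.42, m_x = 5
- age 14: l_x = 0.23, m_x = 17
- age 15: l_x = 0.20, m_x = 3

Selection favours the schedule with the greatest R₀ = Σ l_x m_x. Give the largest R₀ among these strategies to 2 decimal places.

12.40

Strategy A: R₀ = 0.63×0 + 0.45×6 + 0.38×11 + 0.23×24 = 12.4000
Strategy B: R₀ = 0.50×0 + 0.42×5 + 0.23×17 + 0.20×3 = 6.6100
Highest R₀: strategy A with 12.4000.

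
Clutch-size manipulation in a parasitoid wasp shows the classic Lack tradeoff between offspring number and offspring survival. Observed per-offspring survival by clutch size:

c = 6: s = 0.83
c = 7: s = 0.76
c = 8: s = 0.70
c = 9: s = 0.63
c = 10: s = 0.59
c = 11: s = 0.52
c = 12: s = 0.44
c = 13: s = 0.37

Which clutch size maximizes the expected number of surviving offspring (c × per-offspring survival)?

Expected surviving offspring = c × s(c):
  c=6: 6 × 0.83 = 4.980
  c=7: 7 × 0.76 = 5.320
  c=8: 8 × 0.70 = 5.600
  c=9: 9 × 0.63 = 5.670
  c=10: 10 × 0.59 = 5.900
  c=11: 11 × 0.52 = 5.720
  c=12: 12 × 0.44 = 5.280
  c=13: 13 × 0.37 = 4.810
Maximum at c = 10 (5.900 surviving offspring).

10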